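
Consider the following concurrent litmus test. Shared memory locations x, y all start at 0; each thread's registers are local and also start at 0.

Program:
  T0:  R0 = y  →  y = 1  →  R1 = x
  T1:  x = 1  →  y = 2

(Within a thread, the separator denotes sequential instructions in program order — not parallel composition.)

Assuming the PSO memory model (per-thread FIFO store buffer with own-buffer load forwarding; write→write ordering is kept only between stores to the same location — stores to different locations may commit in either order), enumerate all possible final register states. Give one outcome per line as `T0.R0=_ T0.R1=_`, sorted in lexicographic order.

outcome vector order: (T0.R0,T0.R1)
|PSO outcomes| = 4

T0.R0=0 T0.R1=0
T0.R0=0 T0.R1=1
T0.R0=2 T0.R1=0
T0.R0=2 T0.R1=1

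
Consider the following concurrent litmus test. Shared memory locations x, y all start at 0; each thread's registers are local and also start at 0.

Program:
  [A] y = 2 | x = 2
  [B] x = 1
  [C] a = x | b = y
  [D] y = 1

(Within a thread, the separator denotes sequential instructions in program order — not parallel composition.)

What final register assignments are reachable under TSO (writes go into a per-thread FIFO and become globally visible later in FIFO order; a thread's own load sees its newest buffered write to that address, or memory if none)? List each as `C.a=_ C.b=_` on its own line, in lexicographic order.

outcome vector order: (C.a,C.b)
|TSO outcomes| = 8

C.a=0 C.b=0
C.a=0 C.b=1
C.a=0 C.b=2
C.a=1 C.b=0
C.a=1 C.b=1
C.a=1 C.b=2
C.a=2 C.b=1
C.a=2 C.b=2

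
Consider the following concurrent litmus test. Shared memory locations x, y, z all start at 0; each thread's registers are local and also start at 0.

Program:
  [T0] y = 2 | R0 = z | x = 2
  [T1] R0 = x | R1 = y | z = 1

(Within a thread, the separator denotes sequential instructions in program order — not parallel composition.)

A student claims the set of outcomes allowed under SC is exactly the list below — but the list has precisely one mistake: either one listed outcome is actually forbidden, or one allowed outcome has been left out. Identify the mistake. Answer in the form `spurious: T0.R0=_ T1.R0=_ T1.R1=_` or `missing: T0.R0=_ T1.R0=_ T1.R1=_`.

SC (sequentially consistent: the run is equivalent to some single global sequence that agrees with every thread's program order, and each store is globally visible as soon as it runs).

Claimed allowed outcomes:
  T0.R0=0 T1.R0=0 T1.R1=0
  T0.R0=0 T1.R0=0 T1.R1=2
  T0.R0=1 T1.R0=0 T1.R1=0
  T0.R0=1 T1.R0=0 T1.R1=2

missing: T0.R0=0 T1.R0=2 T1.R1=2

outcome vector order: (T0.R0,T1.R0,T1.R1)
under SC → 000 002 022 100 102
SC∖claimed = {022}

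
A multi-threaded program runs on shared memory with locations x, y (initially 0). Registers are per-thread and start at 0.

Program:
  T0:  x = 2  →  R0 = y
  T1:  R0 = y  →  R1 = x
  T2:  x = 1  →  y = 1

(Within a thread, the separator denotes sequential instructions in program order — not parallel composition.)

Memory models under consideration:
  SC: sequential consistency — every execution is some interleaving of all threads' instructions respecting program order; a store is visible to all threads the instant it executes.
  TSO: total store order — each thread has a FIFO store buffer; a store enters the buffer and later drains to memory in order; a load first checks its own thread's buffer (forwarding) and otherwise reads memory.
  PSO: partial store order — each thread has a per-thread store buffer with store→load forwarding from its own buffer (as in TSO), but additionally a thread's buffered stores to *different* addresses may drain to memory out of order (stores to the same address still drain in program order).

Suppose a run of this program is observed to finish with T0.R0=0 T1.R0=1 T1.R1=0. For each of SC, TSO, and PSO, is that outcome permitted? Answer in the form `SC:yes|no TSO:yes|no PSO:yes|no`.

SC:no TSO:no PSO:yes

outcome vector order: (T0.R0,T1.R0,T1.R1)
under SC → (0,0,0); (0,0,1); (0,0,2); (0,1,1); (0,1,2); (1,0,0); (1,0,1); (1,0,2); (1,1,1); (1,1,2)
under TSO → (0,0,0); (0,0,1); (0,0,2); (0,1,1); (0,1,2); (1,0,0); (1,0,1); (1,0,2); (1,1,1); (1,1,2)
under PSO → (0,0,0); (0,0,1); (0,0,2); (0,1,0); (0,1,1); (0,1,2); (1,0,0); (1,0,1); (1,0,2); (1,1,0); (1,1,1); (1,1,2)
target (0,1,0) ∈ {PSO}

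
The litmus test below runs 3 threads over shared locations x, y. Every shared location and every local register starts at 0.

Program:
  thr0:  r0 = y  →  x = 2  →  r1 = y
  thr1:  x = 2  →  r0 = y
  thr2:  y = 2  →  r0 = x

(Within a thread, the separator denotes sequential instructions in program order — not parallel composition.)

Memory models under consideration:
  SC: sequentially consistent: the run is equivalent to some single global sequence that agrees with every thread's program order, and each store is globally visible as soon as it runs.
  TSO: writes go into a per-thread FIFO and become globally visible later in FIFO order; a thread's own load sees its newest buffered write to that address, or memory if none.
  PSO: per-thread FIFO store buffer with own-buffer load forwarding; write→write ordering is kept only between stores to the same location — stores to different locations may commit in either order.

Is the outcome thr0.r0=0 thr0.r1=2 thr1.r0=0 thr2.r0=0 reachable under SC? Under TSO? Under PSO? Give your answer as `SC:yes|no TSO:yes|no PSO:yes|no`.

outcome vector order: (thr0.r0,thr0.r1,thr1.r0,thr2.r0)
[SC] allowed = {(0,0,0,2); (0,0,2,2); (0,2,0,2); (0,2,2,0); (0,2,2,2); (2,2,0,2); (2,2,2,0); (2,2,2,2)}
[TSO] allowed = {(0,0,0,0); (0,0,0,2); (0,0,2,0); (0,0,2,2); (0,2,0,0); (0,2,0,2); (0,2,2,0); (0,2,2,2); (2,2,0,0); (2,2,0,2); (2,2,2,0); (2,2,2,2)}
[PSO] allowed = {(0,0,0,0); (0,0,0,2); (0,0,2,0); (0,0,2,2); (0,2,0,0); (0,2,0,2); (0,2,2,0); (0,2,2,2); (2,2,0,0); (2,2,0,2); (2,2,2,0); (2,2,2,2)}
target (0,2,0,0) ∈ {TSO,PSO}

SC:no TSO:yes PSO:yes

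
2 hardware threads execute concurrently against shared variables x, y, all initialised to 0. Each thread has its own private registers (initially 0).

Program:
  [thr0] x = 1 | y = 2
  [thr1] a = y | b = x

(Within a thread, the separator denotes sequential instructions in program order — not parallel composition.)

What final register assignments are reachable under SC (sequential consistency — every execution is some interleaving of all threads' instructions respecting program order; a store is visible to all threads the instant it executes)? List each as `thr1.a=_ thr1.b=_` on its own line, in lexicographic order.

thr1.a=0 thr1.b=0
thr1.a=0 thr1.b=1
thr1.a=2 thr1.b=1

outcome vector order: (thr1.a,thr1.b)
|SC outcomes| = 3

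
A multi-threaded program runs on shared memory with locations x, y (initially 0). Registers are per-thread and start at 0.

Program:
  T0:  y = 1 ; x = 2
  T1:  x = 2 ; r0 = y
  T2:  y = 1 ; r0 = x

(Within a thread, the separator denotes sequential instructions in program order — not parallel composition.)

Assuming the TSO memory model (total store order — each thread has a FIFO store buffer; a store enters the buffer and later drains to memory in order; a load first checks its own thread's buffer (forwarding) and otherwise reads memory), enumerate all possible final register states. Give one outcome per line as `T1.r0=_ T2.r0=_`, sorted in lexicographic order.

T1.r0=0 T2.r0=0
T1.r0=0 T2.r0=2
T1.r0=1 T2.r0=0
T1.r0=1 T2.r0=2

outcome vector order: (T1.r0,T2.r0)
|TSO outcomes| = 4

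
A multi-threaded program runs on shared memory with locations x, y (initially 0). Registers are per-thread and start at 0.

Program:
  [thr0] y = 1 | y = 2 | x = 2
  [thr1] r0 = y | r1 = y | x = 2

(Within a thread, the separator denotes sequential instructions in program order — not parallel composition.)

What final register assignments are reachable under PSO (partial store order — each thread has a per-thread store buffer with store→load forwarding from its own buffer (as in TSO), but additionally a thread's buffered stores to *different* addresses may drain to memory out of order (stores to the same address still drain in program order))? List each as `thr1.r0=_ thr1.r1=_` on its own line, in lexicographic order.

outcome vector order: (thr1.r0,thr1.r1)
|PSO outcomes| = 6

thr1.r0=0 thr1.r1=0
thr1.r0=0 thr1.r1=1
thr1.r0=0 thr1.r1=2
thr1.r0=1 thr1.r1=1
thr1.r0=1 thr1.r1=2
thr1.r0=2 thr1.r1=2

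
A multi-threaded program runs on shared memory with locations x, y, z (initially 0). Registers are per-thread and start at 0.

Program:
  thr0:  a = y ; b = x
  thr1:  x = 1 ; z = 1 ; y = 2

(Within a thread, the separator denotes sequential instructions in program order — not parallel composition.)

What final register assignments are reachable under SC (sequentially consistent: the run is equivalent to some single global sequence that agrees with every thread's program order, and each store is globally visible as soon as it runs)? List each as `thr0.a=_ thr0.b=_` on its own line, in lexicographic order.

outcome vector order: (thr0.a,thr0.b)
|SC outcomes| = 3

thr0.a=0 thr0.b=0
thr0.a=0 thr0.b=1
thr0.a=2 thr0.b=1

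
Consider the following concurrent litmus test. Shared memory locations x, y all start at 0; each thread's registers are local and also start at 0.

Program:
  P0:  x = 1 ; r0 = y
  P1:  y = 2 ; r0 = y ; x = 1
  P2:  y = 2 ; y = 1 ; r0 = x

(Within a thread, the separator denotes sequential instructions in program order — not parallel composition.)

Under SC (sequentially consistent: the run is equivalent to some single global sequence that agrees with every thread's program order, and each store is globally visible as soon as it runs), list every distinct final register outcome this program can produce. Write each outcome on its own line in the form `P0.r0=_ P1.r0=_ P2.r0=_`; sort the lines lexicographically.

outcome vector order: (P0.r0,P1.r0,P2.r0)
|SC outcomes| = 9

P0.r0=0 P1.r0=1 P2.r0=1
P0.r0=0 P1.r0=2 P2.r0=1
P0.r0=1 P1.r0=1 P2.r0=0
P0.r0=1 P1.r0=1 P2.r0=1
P0.r0=1 P1.r0=2 P2.r0=0
P0.r0=1 P1.r0=2 P2.r0=1
P0.r0=2 P1.r0=1 P2.r0=1
P0.r0=2 P1.r0=2 P2.r0=0
P0.r0=2 P1.r0=2 P2.r0=1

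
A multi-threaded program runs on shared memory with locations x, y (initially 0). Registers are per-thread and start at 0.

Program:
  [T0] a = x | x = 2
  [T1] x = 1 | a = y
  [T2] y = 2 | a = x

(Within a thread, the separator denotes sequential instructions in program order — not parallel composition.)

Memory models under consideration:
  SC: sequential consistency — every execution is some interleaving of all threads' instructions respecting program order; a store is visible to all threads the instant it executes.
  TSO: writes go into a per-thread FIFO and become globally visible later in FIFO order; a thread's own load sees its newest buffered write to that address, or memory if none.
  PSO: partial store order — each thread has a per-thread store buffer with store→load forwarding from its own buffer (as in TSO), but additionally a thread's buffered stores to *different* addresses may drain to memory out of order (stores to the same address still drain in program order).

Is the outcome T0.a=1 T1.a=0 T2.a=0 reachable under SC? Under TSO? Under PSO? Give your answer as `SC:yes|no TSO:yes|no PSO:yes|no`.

SC:no TSO:yes PSO:yes

outcome vector order: (T0.a,T1.a,T2.a)
SC: 10 outcomes — {0/0/1 0/0/2 0/2/0 0/2/1 0/2/2 1/0/1 1/0/2 1/2/0 1/2/1 1/2/2}
TSO: 12 outcomes — {0/0/0 0/0/1 0/0/2 0/2/0 0/2/1 0/2/2 1/0/0 1/0/1 1/0/2 1/2/0 1/2/1 1/2/2}
PSO: 12 outcomes — {0/0/0 0/0/1 0/0/2 0/2/0 0/2/1 0/2/2 1/0/0 1/0/1 1/0/2 1/2/0 1/2/1 1/2/2}
target 1/0/0 ∈ {TSO,PSO}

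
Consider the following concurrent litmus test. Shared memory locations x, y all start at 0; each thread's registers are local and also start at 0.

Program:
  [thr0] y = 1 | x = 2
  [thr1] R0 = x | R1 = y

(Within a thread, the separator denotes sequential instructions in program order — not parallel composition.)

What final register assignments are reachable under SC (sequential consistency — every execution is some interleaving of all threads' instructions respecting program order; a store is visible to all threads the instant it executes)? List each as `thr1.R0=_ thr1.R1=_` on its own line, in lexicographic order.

thr1.R0=0 thr1.R1=0
thr1.R0=0 thr1.R1=1
thr1.R0=2 thr1.R1=1

outcome vector order: (thr1.R0,thr1.R1)
|SC outcomes| = 3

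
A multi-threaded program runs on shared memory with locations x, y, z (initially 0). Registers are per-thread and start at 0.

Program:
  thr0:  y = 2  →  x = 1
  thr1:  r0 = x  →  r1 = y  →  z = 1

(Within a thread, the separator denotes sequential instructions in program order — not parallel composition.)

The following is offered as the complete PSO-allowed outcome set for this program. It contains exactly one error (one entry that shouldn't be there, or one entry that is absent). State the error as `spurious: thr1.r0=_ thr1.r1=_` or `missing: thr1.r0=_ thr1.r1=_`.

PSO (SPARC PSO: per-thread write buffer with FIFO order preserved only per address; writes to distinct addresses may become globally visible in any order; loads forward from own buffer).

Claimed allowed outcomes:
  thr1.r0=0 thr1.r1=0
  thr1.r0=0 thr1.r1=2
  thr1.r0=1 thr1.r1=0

missing: thr1.r0=1 thr1.r1=2

outcome vector order: (thr1.r0,thr1.r1)
PSO: 4 outcomes — {0/0; 0/2; 1/0; 1/2}
PSO∖claimed = {1/2}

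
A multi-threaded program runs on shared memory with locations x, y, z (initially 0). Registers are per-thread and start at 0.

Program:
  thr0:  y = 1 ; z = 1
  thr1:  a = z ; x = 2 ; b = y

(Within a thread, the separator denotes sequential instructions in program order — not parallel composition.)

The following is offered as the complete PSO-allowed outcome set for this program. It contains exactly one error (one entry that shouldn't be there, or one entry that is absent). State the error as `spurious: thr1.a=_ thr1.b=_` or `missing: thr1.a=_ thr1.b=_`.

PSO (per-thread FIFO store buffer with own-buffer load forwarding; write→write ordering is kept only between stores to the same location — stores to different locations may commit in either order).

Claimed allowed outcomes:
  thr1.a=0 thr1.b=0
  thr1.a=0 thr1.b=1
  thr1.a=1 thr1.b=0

outcome vector order: (thr1.a,thr1.b)
PSO (4): <0 0>; <0 1>; <1 0>; <1 1>
PSO∖claimed = {<1 1>}

missing: thr1.a=1 thr1.b=1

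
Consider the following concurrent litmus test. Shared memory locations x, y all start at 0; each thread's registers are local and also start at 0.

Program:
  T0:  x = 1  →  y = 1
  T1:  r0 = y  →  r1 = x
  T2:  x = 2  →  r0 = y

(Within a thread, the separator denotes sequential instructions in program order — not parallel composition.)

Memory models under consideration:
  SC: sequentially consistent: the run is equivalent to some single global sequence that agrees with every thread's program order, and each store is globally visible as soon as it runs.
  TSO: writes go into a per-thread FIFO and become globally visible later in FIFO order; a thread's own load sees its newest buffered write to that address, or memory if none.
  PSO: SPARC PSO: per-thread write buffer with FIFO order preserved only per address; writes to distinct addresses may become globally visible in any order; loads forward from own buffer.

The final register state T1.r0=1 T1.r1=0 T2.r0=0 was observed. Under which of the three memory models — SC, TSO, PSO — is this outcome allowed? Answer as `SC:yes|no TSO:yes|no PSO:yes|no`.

outcome vector order: (T1.r0,T1.r1,T2.r0)
[SC] allowed = {000 001 010 011 020 021 110 111 120 121}
[TSO] allowed = {000 001 010 011 020 021 110 111 120 121}
[PSO] allowed = {000 001 010 011 020 021 100 101 110 111 120 121}
target 100 ∈ {PSO}

SC:no TSO:no PSO:yes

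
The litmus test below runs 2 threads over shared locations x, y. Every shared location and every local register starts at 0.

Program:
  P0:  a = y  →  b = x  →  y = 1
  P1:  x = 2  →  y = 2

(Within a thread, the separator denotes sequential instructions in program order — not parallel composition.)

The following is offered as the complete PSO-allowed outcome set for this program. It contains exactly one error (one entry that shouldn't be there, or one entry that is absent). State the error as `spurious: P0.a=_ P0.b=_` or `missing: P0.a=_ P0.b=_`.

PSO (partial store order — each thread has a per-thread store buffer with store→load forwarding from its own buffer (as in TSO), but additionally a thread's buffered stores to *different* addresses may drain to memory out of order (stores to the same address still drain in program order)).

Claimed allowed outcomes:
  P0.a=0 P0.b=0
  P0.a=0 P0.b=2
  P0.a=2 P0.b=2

outcome vector order: (P0.a,P0.b)
PSO: 4 outcomes — {(0,0), (0,2), (2,0), (2,2)}
PSO∖claimed = {(2,0)}

missing: P0.a=2 P0.b=0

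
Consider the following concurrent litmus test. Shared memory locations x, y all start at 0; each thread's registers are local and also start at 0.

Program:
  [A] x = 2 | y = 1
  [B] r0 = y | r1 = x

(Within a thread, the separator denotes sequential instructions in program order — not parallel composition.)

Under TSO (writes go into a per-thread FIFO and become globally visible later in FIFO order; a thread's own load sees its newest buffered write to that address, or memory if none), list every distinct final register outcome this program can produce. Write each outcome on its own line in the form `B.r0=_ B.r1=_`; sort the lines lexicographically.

B.r0=0 B.r1=0
B.r0=0 B.r1=2
B.r0=1 B.r1=2

outcome vector order: (B.r0,B.r1)
|TSO outcomes| = 3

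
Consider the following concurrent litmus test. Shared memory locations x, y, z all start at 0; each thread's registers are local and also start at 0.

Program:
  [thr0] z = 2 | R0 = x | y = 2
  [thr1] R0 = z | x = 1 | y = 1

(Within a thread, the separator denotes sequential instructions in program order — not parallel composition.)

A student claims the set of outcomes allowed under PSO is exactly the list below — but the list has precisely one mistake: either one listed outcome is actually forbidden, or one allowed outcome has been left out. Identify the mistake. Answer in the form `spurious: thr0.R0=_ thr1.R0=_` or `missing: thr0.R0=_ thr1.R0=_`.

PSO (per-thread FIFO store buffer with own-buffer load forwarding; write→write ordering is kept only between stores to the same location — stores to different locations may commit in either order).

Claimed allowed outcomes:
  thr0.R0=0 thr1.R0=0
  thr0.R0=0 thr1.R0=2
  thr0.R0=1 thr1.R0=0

missing: thr0.R0=1 thr1.R0=2

outcome vector order: (thr0.R0,thr1.R0)
PSO (4): (0,0); (0,2); (1,0); (1,2)
PSO∖claimed = {(1,2)}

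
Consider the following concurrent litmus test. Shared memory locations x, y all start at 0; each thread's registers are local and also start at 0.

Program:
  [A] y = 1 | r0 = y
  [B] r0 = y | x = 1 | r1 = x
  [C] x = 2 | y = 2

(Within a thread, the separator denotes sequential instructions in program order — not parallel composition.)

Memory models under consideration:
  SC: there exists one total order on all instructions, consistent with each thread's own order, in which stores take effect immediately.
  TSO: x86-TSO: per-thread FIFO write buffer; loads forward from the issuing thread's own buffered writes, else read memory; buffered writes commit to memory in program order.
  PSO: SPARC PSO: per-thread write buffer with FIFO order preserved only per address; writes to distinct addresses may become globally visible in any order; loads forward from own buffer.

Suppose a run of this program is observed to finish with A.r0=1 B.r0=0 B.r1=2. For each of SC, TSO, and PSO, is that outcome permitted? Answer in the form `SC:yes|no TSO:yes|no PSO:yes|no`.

SC:yes TSO:yes PSO:yes

outcome vector order: (A.r0,B.r0,B.r1)
[SC] allowed = {<1 0 1>; <1 0 2>; <1 1 1>; <1 1 2>; <1 2 1>; <2 0 1>; <2 0 2>; <2 1 1>; <2 1 2>; <2 2 1>}
[TSO] allowed = {<1 0 1>; <1 0 2>; <1 1 1>; <1 1 2>; <1 2 1>; <2 0 1>; <2 0 2>; <2 1 1>; <2 1 2>; <2 2 1>}
[PSO] allowed = {<1 0 1>; <1 0 2>; <1 1 1>; <1 1 2>; <1 2 1>; <1 2 2>; <2 0 1>; <2 0 2>; <2 1 1>; <2 1 2>; <2 2 1>; <2 2 2>}
target <1 0 2> ∈ {SC,TSO,PSO}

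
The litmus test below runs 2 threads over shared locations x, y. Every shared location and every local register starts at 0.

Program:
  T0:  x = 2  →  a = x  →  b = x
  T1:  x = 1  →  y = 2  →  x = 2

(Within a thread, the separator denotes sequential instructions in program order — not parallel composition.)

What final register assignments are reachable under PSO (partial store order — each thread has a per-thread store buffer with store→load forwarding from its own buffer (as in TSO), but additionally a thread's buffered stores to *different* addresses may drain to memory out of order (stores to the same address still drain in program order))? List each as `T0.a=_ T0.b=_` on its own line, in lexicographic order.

outcome vector order: (T0.a,T0.b)
|PSO outcomes| = 4

T0.a=1 T0.b=1
T0.a=1 T0.b=2
T0.a=2 T0.b=1
T0.a=2 T0.b=2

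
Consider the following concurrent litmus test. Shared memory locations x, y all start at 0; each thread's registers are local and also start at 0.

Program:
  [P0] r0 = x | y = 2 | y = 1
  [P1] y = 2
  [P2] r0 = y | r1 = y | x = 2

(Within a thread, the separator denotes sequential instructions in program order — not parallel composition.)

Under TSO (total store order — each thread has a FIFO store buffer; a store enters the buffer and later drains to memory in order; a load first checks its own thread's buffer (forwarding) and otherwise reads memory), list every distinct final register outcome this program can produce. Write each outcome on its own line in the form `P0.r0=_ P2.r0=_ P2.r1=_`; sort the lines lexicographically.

outcome vector order: (P0.r0,P2.r0,P2.r1)
|TSO outcomes| = 10

P0.r0=0 P2.r0=0 P2.r1=0
P0.r0=0 P2.r0=0 P2.r1=1
P0.r0=0 P2.r0=0 P2.r1=2
P0.r0=0 P2.r0=1 P2.r1=1
P0.r0=0 P2.r0=1 P2.r1=2
P0.r0=0 P2.r0=2 P2.r1=1
P0.r0=0 P2.r0=2 P2.r1=2
P0.r0=2 P2.r0=0 P2.r1=0
P0.r0=2 P2.r0=0 P2.r1=2
P0.r0=2 P2.r0=2 P2.r1=2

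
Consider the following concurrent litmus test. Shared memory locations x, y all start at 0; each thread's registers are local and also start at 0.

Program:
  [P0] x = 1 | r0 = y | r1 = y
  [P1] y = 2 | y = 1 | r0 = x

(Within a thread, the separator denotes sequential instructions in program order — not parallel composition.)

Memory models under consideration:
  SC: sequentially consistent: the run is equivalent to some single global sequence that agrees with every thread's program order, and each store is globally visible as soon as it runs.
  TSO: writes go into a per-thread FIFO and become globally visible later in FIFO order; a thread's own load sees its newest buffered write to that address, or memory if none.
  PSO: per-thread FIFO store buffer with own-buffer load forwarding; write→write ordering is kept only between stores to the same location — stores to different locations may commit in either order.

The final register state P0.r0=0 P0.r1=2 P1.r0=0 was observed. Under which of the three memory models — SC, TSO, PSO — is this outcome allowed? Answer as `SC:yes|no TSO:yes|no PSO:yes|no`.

SC:no TSO:yes PSO:yes

outcome vector order: (P0.r0,P0.r1,P1.r0)
under SC → 001 011 021 110 111 211 221
under TSO → 000 001 010 011 020 021 110 111 210 211 220 221
under PSO → 000 001 010 011 020 021 110 111 210 211 220 221
target 020 ∈ {TSO,PSO}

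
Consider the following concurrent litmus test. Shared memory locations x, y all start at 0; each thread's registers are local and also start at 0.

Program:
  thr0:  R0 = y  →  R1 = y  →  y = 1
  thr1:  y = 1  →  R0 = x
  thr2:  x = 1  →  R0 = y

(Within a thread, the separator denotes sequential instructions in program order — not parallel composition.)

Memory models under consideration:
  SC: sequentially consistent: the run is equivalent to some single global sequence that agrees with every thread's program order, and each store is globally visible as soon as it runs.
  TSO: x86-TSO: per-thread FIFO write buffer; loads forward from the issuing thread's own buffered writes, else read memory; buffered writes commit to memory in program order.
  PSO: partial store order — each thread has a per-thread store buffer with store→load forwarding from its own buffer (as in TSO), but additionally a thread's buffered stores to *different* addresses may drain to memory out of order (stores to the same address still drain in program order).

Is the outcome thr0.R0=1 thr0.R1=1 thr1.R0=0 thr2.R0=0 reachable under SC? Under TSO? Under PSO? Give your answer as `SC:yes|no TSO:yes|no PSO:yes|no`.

outcome vector order: (thr0.R0,thr0.R1,thr1.R0,thr2.R0)
SC (9): 0/0/0/1, 0/0/1/0, 0/0/1/1, 0/1/0/1, 0/1/1/0, 0/1/1/1, 1/1/0/1, 1/1/1/0, 1/1/1/1
TSO (12): 0/0/0/0, 0/0/0/1, 0/0/1/0, 0/0/1/1, 0/1/0/0, 0/1/0/1, 0/1/1/0, 0/1/1/1, 1/1/0/0, 1/1/0/1, 1/1/1/0, 1/1/1/1
PSO (12): 0/0/0/0, 0/0/0/1, 0/0/1/0, 0/0/1/1, 0/1/0/0, 0/1/0/1, 0/1/1/0, 0/1/1/1, 1/1/0/0, 1/1/0/1, 1/1/1/0, 1/1/1/1
target 1/1/0/0 ∈ {TSO,PSO}

SC:no TSO:yes PSO:yes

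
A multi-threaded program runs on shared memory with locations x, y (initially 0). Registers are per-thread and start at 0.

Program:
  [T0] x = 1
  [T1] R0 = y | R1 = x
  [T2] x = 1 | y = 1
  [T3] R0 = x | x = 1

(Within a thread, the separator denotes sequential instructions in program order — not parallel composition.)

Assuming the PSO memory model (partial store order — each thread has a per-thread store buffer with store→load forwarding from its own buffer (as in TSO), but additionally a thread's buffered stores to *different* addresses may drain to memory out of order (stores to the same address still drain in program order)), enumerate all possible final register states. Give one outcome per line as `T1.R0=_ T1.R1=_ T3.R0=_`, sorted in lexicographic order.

outcome vector order: (T1.R0,T1.R1,T3.R0)
|PSO outcomes| = 8

T1.R0=0 T1.R1=0 T3.R0=0
T1.R0=0 T1.R1=0 T3.R0=1
T1.R0=0 T1.R1=1 T3.R0=0
T1.R0=0 T1.R1=1 T3.R0=1
T1.R0=1 T1.R1=0 T3.R0=0
T1.R0=1 T1.R1=0 T3.R0=1
T1.R0=1 T1.R1=1 T3.R0=0
T1.R0=1 T1.R1=1 T3.R0=1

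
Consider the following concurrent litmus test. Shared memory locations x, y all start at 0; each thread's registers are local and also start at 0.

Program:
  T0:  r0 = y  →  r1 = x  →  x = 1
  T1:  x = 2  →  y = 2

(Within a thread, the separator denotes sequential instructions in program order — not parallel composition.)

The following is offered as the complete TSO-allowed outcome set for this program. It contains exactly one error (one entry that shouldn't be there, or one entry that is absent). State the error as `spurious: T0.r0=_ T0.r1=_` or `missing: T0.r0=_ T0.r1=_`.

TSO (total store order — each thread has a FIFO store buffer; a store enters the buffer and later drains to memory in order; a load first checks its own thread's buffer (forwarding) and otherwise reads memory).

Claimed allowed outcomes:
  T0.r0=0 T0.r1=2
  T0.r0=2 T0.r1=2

outcome vector order: (T0.r0,T0.r1)
TSO: 3 outcomes — {(0,0), (0,2), (2,2)}
TSO∖claimed = {(0,0)}

missing: T0.r0=0 T0.r1=0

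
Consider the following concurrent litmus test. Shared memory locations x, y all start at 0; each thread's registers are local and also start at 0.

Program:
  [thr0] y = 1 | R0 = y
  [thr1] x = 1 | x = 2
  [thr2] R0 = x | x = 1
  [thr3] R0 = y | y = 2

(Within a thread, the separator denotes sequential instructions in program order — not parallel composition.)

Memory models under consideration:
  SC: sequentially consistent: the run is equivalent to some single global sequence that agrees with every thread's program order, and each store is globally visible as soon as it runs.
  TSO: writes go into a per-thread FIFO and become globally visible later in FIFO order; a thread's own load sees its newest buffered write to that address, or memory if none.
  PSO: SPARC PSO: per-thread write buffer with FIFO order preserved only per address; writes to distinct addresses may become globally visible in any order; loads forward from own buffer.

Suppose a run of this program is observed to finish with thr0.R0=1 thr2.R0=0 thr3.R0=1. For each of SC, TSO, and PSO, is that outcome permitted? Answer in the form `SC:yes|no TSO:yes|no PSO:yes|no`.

SC:yes TSO:yes PSO:yes

outcome vector order: (thr0.R0,thr2.R0,thr3.R0)
[SC] allowed = {1/0/0 1/0/1 1/1/0 1/1/1 1/2/0 1/2/1 2/0/0 2/0/1 2/1/0 2/1/1 2/2/0 2/2/1}
[TSO] allowed = {1/0/0 1/0/1 1/1/0 1/1/1 1/2/0 1/2/1 2/0/0 2/0/1 2/1/0 2/1/1 2/2/0 2/2/1}
[PSO] allowed = {1/0/0 1/0/1 1/1/0 1/1/1 1/2/0 1/2/1 2/0/0 2/0/1 2/1/0 2/1/1 2/2/0 2/2/1}
target 1/0/1 ∈ {SC,TSO,PSO}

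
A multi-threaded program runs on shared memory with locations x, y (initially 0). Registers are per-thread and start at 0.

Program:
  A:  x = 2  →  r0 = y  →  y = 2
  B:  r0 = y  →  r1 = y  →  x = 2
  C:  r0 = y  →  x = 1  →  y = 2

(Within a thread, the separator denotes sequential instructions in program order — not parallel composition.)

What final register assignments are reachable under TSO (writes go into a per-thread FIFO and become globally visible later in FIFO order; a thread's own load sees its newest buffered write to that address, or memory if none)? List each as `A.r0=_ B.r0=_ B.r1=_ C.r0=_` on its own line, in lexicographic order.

outcome vector order: (A.r0,B.r0,B.r1,C.r0)
|TSO outcomes| = 9

A.r0=0 B.r0=0 B.r1=0 C.r0=0
A.r0=0 B.r0=0 B.r1=0 C.r0=2
A.r0=0 B.r0=0 B.r1=2 C.r0=0
A.r0=0 B.r0=0 B.r1=2 C.r0=2
A.r0=0 B.r0=2 B.r1=2 C.r0=0
A.r0=0 B.r0=2 B.r1=2 C.r0=2
A.r0=2 B.r0=0 B.r1=0 C.r0=0
A.r0=2 B.r0=0 B.r1=2 C.r0=0
A.r0=2 B.r0=2 B.r1=2 C.r0=0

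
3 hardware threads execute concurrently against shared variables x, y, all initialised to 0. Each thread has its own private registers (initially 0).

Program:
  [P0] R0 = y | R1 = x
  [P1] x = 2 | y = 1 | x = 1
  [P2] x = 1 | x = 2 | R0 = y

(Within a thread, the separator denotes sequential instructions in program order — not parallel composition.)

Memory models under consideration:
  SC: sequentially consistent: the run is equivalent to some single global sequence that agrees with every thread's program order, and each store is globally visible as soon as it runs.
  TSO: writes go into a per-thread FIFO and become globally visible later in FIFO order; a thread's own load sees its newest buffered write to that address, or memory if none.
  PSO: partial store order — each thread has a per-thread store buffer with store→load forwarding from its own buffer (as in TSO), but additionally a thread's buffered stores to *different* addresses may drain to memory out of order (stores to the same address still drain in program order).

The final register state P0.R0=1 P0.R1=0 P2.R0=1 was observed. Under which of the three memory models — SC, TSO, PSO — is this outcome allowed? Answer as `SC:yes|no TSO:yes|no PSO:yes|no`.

SC:no TSO:no PSO:yes

outcome vector order: (P0.R0,P0.R1,P2.R0)
SC: 10 outcomes — {000 001 010 011 020 021 110 111 120 121}
TSO: 10 outcomes — {000 001 010 011 020 021 110 111 120 121}
PSO: 12 outcomes — {000 001 010 011 020 021 100 101 110 111 120 121}
target 101 ∈ {PSO}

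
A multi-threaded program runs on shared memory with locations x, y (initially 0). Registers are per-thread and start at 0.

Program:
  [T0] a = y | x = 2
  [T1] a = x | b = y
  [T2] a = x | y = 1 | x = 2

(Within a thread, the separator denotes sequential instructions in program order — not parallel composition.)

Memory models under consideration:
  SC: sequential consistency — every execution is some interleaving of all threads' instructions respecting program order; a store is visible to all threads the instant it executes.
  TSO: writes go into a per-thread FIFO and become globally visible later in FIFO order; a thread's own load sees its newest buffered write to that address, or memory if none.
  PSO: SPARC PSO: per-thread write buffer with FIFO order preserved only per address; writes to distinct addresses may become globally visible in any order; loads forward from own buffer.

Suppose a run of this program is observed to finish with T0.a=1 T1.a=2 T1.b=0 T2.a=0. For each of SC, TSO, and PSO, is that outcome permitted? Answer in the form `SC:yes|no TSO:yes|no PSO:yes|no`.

SC:no TSO:no PSO:yes

outcome vector order: (T0.a,T1.a,T1.b,T2.a)
SC (11): 0/0/0/0 0/0/0/2 0/0/1/0 0/0/1/2 0/2/0/0 0/2/0/2 0/2/1/0 0/2/1/2 1/0/0/0 1/0/1/0 1/2/1/0
TSO (11): 0/0/0/0 0/0/0/2 0/0/1/0 0/0/1/2 0/2/0/0 0/2/0/2 0/2/1/0 0/2/1/2 1/0/0/0 1/0/1/0 1/2/1/0
PSO (12): 0/0/0/0 0/0/0/2 0/0/1/0 0/0/1/2 0/2/0/0 0/2/0/2 0/2/1/0 0/2/1/2 1/0/0/0 1/0/1/0 1/2/0/0 1/2/1/0
target 1/2/0/0 ∈ {PSO}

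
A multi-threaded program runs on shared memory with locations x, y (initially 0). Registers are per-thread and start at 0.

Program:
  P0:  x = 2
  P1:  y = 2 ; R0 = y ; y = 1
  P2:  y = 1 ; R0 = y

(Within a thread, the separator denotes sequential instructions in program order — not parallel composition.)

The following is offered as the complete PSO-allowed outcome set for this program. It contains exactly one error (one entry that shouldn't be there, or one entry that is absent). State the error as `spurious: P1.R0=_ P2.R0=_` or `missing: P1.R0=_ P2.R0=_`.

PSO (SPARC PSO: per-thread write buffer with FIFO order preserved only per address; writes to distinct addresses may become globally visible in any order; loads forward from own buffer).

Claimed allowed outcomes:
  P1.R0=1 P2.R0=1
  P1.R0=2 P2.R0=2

outcome vector order: (P1.R0,P2.R0)
PSO (3): 1/1; 2/1; 2/2
PSO∖claimed = {2/1}

missing: P1.R0=2 P2.R0=1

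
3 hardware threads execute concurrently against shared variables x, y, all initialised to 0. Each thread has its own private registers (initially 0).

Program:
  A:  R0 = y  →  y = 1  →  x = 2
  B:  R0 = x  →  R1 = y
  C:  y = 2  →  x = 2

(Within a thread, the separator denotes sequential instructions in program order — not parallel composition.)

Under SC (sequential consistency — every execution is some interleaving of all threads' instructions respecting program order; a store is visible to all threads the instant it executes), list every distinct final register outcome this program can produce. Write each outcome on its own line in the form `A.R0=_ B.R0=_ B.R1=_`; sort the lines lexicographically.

A.R0=0 B.R0=0 B.R1=0
A.R0=0 B.R0=0 B.R1=1
A.R0=0 B.R0=0 B.R1=2
A.R0=0 B.R0=2 B.R1=1
A.R0=0 B.R0=2 B.R1=2
A.R0=2 B.R0=0 B.R1=0
A.R0=2 B.R0=0 B.R1=1
A.R0=2 B.R0=0 B.R1=2
A.R0=2 B.R0=2 B.R1=1
A.R0=2 B.R0=2 B.R1=2

outcome vector order: (A.R0,B.R0,B.R1)
|SC outcomes| = 10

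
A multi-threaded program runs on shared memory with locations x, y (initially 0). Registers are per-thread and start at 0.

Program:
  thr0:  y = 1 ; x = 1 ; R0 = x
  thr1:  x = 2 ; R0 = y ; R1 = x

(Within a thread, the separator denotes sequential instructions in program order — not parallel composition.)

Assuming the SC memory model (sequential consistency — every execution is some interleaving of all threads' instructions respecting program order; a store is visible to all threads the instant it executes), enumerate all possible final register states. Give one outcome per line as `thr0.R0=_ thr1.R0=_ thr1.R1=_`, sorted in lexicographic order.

thr0.R0=1 thr1.R0=0 thr1.R1=1
thr0.R0=1 thr1.R0=0 thr1.R1=2
thr0.R0=1 thr1.R0=1 thr1.R1=1
thr0.R0=1 thr1.R0=1 thr1.R1=2
thr0.R0=2 thr1.R0=1 thr1.R1=2

outcome vector order: (thr0.R0,thr1.R0,thr1.R1)
|SC outcomes| = 5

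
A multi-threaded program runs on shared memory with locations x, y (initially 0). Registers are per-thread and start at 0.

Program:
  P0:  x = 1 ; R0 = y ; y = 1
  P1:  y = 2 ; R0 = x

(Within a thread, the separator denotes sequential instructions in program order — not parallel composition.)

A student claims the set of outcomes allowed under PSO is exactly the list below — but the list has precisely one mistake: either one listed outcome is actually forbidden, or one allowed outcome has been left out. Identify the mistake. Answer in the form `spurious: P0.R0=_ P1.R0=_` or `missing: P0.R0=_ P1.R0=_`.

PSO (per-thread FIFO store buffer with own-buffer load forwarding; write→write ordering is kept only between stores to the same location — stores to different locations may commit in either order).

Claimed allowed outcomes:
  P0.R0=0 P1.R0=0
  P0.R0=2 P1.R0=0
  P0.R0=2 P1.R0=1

missing: P0.R0=0 P1.R0=1

outcome vector order: (P0.R0,P1.R0)
[PSO] allowed = {(0,0), (0,1), (2,0), (2,1)}
PSO∖claimed = {(0,1)}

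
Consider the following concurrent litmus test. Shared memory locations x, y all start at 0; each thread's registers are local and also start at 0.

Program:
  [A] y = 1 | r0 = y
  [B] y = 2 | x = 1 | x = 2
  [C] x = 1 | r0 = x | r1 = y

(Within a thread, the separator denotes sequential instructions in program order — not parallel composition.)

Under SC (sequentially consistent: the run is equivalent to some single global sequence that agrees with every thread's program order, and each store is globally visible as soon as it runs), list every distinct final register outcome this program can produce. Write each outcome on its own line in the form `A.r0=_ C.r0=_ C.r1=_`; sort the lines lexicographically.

outcome vector order: (A.r0,C.r0,C.r1)
|SC outcomes| = 9

A.r0=1 C.r0=1 C.r1=0
A.r0=1 C.r0=1 C.r1=1
A.r0=1 C.r0=1 C.r1=2
A.r0=1 C.r0=2 C.r1=1
A.r0=1 C.r0=2 C.r1=2
A.r0=2 C.r0=1 C.r1=0
A.r0=2 C.r0=1 C.r1=1
A.r0=2 C.r0=1 C.r1=2
A.r0=2 C.r0=2 C.r1=2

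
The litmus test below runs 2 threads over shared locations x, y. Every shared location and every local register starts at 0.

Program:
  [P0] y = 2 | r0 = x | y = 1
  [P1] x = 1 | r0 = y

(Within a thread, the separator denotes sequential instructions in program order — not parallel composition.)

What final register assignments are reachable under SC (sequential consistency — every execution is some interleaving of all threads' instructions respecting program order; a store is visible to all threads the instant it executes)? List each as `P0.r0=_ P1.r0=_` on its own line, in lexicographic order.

P0.r0=0 P1.r0=1
P0.r0=0 P1.r0=2
P0.r0=1 P1.r0=0
P0.r0=1 P1.r0=1
P0.r0=1 P1.r0=2

outcome vector order: (P0.r0,P1.r0)
|SC outcomes| = 5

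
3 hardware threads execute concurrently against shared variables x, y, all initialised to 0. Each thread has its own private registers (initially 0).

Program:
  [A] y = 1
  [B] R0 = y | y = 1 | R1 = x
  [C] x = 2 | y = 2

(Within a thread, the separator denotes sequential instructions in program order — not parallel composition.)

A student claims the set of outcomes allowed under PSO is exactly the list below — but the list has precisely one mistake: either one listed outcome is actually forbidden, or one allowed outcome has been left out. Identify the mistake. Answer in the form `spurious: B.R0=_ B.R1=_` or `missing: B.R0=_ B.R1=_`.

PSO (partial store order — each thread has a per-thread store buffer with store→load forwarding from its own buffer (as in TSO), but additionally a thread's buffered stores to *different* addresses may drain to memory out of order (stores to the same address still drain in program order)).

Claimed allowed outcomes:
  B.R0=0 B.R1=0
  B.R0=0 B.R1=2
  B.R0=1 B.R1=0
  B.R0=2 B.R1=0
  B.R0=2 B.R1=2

missing: B.R0=1 B.R1=2

outcome vector order: (B.R0,B.R1)
under PSO → 00 02 10 12 20 22
PSO∖claimed = {12}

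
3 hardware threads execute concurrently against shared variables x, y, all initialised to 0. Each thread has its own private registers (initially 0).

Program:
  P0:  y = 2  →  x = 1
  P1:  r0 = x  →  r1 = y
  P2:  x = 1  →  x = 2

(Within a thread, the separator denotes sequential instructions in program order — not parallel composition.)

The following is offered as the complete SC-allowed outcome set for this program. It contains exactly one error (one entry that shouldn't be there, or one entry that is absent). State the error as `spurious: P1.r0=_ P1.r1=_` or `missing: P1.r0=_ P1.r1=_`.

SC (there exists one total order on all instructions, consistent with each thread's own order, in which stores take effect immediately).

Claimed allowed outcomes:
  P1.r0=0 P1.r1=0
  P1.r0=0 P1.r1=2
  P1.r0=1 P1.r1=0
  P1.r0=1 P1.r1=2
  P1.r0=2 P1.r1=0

outcome vector order: (P1.r0,P1.r1)
[SC] allowed = {(0,0) (0,2) (1,0) (1,2) (2,0) (2,2)}
SC∖claimed = {(2,2)}

missing: P1.r0=2 P1.r1=2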